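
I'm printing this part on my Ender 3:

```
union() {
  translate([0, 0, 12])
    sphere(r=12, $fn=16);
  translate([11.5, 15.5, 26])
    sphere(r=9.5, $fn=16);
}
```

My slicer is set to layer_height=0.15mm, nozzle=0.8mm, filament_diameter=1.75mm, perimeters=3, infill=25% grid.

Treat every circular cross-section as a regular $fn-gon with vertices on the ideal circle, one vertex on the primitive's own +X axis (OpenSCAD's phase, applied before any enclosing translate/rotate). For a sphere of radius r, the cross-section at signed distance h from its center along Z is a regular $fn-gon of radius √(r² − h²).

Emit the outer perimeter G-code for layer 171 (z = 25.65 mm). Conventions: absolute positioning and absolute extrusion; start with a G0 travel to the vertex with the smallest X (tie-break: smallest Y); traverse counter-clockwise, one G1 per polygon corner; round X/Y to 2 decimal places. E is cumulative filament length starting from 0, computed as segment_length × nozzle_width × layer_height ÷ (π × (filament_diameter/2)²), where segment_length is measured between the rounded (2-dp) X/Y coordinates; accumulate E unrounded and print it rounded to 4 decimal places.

G0 X2.01 Y15.50 Z25.65
G1 X2.73 Y11.87 E0.1846
G1 X4.79 Y8.79 E0.3695
G1 X7.87 Y6.73 E0.5544
G1 X11.50 Y6.01 E0.7390
G1 X15.13 Y6.73 E0.9236
G1 X18.21 Y8.79 E1.1085
G1 X20.27 Y11.87 E1.2933
G1 X20.99 Y15.50 E1.4780
G1 X20.27 Y19.13 E1.6626
G1 X18.21 Y22.21 E1.8475
G1 X15.13 Y24.27 E2.0323
G1 X11.50 Y24.99 E2.2170
G1 X7.87 Y24.27 E2.4016
G1 X4.79 Y22.21 E2.5864
G1 X2.73 Y19.13 E2.7713
G1 X2.01 Y15.50 E2.9559

At z = 25.65 mm: the sphere does not reach this height (|z−center|=13.650 > r=12); the r=9.5 sphere at (11.5, 15.5) contributes a regular 16-gon of circumradius √(9.5²−0.35²) = 9.494; Taking the union: only the r=9.5 sphere at (11.5, 15.5) is present, so the union is just that shape — 1 connected region. The outline is a single polygon with 16 vertices. Extrusion per mm of travel: 0.8 × 0.15 / (π × 0.875²) = 0.049890. Accumulating E over each segment gives final E = 2.9559.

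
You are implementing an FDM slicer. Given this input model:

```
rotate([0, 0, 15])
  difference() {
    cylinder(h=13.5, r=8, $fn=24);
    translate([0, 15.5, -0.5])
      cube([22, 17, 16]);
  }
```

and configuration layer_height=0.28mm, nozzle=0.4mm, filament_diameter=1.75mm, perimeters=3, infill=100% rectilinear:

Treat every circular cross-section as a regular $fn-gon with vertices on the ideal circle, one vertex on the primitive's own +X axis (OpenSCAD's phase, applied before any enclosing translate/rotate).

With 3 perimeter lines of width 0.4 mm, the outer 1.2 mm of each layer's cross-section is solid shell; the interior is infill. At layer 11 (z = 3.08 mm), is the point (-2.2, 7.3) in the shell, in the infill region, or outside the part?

At z = 3.08 mm: the cylinder: section is a regular 24-gon, circumradius r=8; the 22×17 cube at (0, 15.5) contributes its full rectangle; Taking the first minus the rest: starting from the r=8 cylinder, the 22×17 cube at (0, 15.5) misses the remaining region (no effect) — 1 connected region; (rotated 15° about Z; rotation is an isometry so areas/perimeters/island counts are preserved). Overall, the cross-section is a single solid region. Undo the 15° rotation: the query point maps to (-0.236, 7.621) in the un-rotated model frame. The nearest boundary edge runs (-2.07, 7.73)→(0.00, 8.00); distance from the point to it = 0.35 mm. The point is inside the cross-section, 0.35 mm from the nearest boundary — within the 1.2 mm shell band (3 × 0.4).

shell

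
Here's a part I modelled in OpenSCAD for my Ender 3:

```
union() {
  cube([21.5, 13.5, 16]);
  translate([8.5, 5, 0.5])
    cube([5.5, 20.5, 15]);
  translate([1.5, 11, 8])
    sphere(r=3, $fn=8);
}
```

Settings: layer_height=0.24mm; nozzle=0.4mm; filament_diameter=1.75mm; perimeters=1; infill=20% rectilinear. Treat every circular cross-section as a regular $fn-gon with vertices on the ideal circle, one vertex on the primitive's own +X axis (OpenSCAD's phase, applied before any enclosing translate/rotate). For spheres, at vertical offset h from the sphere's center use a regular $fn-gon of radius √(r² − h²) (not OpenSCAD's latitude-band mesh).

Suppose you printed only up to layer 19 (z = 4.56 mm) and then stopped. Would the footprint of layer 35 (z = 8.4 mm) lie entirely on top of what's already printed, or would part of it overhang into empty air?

Compare the two slices. At z = 4.56: the cube is present — its section is the full 21.5×13.5 rectangle (area 290.25 mm²); the cube at (8.5, 5) is present — its section is the full 5.5×20.5 rectangle (area 112.75 mm²); the sphere at (1.5, 11) is absent (|z−center|=3.440 > r=3); Merging all regions: the regions partially overlap — summed areas 403.00 mm² minus the doubly-counted overlap 46.75 mm² gives 356.25 mm² — area = 356.25 mm². At z = 8.4: the 21.5×13.5 cube contributes its full rectangle (area 290.25 mm²); the cube at (8.5, 5) (footprint 5.5×20.5) is included at this height (area 112.75 mm²); the r=3 sphere at (1.5, 11) slices to a regular 8-gon of circumradius 2.973 (√(r²−h²) with h=0.4 from center) (area = (8/2)·2.973²·sin(360°/8) = 25.00 mm²); Taking the union: the regions partially overlap — summed areas 428.00 mm² minus the doubly-counted overlap 66.70 mm² gives 361.30 mm² — area = 361.30 mm². Checking containment: at z = 8.4 the cross-section extends beyond the z = 4.56 cross-section by about 5.05 mm².

part overhangs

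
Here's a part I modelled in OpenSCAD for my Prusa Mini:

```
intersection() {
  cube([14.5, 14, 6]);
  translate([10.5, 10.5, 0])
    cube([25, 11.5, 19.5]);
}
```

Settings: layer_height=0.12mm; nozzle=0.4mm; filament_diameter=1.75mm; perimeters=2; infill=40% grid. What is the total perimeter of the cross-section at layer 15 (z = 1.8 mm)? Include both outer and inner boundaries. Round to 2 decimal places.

15.00 mm

At z = 1.8 mm: the 14.5×14 cube contributes its full rectangle (perimeter 57.00 mm); the cube at (10.5, 10.5) is present — its section is the full 25×11.5 rectangle (perimeter 73.00 mm); Taking the intersection: the 25×11.5 cube at (10.5, 10.5) partially overlaps the 14.5×14 cube; clipping to the common part keeps 14.00 mm² — boundary = 15.00 mm. Overall, the cross-section is a single solid region. Total boundary length (outer) = 15.00 mm.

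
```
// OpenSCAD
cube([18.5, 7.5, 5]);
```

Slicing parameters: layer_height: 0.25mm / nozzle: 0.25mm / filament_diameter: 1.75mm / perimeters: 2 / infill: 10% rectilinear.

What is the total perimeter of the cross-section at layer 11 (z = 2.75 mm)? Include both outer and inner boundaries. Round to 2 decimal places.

At z = 2.75 mm: the cube (footprint 18.5×7.5) is included at this height (perimeter 52.00 mm). Overall, the cross-section is a single solid region. Total boundary length (outer) = 52.00 mm.

52.00 mm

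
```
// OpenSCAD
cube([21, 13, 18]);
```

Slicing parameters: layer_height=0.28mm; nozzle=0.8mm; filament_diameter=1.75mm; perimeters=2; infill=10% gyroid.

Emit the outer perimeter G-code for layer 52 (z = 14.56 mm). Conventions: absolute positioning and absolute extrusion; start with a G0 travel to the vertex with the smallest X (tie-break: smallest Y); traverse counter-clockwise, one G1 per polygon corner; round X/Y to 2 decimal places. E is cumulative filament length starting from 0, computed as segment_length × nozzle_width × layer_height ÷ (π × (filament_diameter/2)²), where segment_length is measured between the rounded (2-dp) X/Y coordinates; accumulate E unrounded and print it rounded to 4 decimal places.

G0 X0.00 Y0.00 Z14.56
G1 X21.00 Y0.00 E1.9557
G1 X21.00 Y13.00 E3.1664
G1 X0.00 Y13.00 E5.1221
G1 X0.00 Y0.00 E6.3327

At z = 14.56 mm: the cube is present — its section is the full 21×13 rectangle. The outline is a single polygon with 4 vertices. Extrusion per mm of travel: 0.8 × 0.28 / (π × 0.875²) = 0.093128. Accumulating E over each segment gives final E = 6.3327.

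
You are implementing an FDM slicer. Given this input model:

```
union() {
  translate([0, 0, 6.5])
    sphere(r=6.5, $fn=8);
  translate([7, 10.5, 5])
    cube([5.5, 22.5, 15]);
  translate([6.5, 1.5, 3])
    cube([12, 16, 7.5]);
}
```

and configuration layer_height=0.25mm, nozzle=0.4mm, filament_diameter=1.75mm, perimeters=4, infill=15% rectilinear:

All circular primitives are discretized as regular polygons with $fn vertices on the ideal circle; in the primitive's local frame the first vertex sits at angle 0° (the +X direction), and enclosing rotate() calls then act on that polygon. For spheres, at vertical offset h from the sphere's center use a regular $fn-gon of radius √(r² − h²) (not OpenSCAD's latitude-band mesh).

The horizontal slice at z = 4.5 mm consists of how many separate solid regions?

2

At z = 4.5 mm: the r=6.5 sphere slices to a regular 8-gon of circumradius 6.185 (√(r²−h²) with h=2 from center); the cube at (7, 10.5) is absent (z outside [5, 20]); the cube at (6.5, 1.5) (footprint 12×16) is included at this height; Combining (union): the 2 present regions are separate (no shared area or edge), so areas and boundary lengths simply add and each stays a separate island — 2 connected regions. The result has 2 disconnected regions.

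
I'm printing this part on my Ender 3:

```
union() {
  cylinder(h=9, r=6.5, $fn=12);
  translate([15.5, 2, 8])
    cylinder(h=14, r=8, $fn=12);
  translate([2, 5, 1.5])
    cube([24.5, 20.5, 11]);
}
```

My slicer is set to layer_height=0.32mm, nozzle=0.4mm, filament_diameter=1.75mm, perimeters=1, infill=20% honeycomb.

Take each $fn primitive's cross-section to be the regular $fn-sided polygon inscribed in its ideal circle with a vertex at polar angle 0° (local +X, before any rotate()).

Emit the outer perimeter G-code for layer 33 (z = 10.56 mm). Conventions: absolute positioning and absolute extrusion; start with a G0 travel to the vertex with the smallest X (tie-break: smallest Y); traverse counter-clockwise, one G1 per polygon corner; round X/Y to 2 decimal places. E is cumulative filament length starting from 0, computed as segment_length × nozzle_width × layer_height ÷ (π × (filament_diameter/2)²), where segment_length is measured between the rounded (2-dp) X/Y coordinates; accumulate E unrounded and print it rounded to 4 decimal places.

G0 X2.00 Y5.00 Z10.56
G1 X8.30 Y5.00 E0.3353
G1 X7.50 Y2.00 E0.5005
G1 X8.57 Y-2.00 E0.7208
G1 X11.50 Y-4.93 E0.9413
G1 X15.50 Y-6.00 E1.1617
G1 X19.50 Y-4.93 E1.3820
G1 X22.43 Y-2.00 E1.6026
G1 X23.50 Y2.00 E1.8229
G1 X22.70 Y5.00 E1.9881
G1 X26.50 Y5.00 E2.1904
G1 X26.50 Y25.50 E3.2813
G1 X2.00 Y25.50 E4.5851
G1 X2.00 Y5.00 E5.6760

At z = 10.56 mm: the cylinder does not reach this height (z outside [0, 9]); the r=8 cylinder at (15.5, 2) gives a regular 12-gon of circumradius 8 (constant along its height); the 24.5×20.5 cube at (2, 5) contributes its full rectangle; Taking the union: the regions partially overlap (shared area 50.41 mm²), so overlapping operands fuse into one piece — 1 connected region. The outline is a single polygon with 13 vertices. Extrusion per mm of travel: 0.4 × 0.32 / (π × 0.875²) = 0.053216. Accumulating E over each segment gives final E = 5.6760.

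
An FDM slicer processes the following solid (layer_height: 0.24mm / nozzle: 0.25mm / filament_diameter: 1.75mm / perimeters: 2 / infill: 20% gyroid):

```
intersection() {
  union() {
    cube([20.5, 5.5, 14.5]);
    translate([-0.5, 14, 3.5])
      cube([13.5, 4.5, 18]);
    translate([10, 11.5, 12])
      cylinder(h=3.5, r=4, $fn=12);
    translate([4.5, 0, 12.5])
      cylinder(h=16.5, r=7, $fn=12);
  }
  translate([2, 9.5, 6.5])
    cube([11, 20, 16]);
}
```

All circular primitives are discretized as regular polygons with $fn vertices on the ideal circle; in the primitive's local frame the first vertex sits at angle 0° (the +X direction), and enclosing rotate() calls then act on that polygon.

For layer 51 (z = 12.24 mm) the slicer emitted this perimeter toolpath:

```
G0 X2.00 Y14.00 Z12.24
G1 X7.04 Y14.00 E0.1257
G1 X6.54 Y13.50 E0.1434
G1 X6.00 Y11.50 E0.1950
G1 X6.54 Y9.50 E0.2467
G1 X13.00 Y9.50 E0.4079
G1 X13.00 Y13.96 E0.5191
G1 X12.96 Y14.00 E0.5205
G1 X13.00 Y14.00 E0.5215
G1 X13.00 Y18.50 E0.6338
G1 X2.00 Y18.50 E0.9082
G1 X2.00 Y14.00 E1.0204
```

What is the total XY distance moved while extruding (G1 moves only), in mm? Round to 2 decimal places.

40.91 mm

Sum the Euclidean lengths of each G1 segment: total = 40.91 mm.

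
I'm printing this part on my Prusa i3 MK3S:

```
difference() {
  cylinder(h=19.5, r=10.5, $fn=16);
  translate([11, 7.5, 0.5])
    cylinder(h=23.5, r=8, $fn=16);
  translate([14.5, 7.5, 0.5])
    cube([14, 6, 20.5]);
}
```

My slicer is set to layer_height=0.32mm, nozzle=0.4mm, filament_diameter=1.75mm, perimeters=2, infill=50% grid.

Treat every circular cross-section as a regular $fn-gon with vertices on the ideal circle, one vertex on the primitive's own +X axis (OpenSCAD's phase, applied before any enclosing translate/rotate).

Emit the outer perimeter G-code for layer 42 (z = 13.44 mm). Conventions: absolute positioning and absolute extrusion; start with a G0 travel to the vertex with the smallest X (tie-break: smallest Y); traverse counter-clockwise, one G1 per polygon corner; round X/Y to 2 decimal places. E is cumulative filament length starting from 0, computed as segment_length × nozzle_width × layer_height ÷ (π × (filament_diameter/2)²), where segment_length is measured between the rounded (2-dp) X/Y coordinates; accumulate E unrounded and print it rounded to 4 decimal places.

G0 X-10.50 Y0.00 Z13.44
G1 X-9.70 Y-4.02 E0.2181
G1 X-7.42 Y-7.42 E0.4360
G1 X-4.02 Y-9.70 E0.6538
G1 X0.00 Y-10.50 E0.8720
G1 X4.02 Y-9.70 E1.0901
G1 X7.42 Y-7.42 E1.3079
G1 X9.70 Y-4.02 E1.5258
G1 X10.42 Y-0.39 E1.7227
G1 X7.94 Y0.11 E1.8573
G1 X5.34 Y1.84 E2.0235
G1 X3.61 Y4.44 E2.1897
G1 X3.00 Y7.50 E2.3558
G1 X3.46 Y9.81 E2.4811
G1 X0.00 Y10.50 E2.6689
G1 X-4.02 Y9.70 E2.8870
G1 X-7.42 Y7.42 E3.1049
G1 X-9.70 Y4.02 E3.3227
G1 X-10.50 Y0.00 E3.5408

At z = 13.44 mm: the cylinder: section is a regular 16-gon, circumradius r=10.5; the r=8 cylinder at (11, 7.5) gives a regular 16-gon of circumradius 8 (constant along its height); the 14×6 cube at (14.5, 7.5) contributes its full rectangle; Taking the first minus the rest: starting from the r=10.5 cylinder, the r=8 cylinder at (11, 7.5) partially overlaps it — only the 41.97 mm² overlap (of its 195.93 mm²) is removed, clipping the outline; the 14×6 cube at (14.5, 7.5) misses the remaining region (no effect) — 1 connected region. The outline is a single polygon with 18 vertices. Extrusion per mm of travel: 0.4 × 0.32 / (π × 0.875²) = 0.053216. Accumulating E over each segment gives final E = 3.5408.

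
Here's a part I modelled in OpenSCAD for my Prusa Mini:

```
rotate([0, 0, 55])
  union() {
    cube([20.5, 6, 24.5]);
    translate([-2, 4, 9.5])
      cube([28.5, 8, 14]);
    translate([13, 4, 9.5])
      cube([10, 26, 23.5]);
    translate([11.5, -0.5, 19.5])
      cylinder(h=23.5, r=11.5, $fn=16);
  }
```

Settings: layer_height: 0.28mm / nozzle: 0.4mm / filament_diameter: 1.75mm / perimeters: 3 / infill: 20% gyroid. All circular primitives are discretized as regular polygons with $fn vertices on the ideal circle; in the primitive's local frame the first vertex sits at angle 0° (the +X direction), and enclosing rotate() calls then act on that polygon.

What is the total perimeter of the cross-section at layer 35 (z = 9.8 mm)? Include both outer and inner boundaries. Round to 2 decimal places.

117.00 mm

At z = 9.8 mm: the cube (footprint 20.5×6) is included at this height (perimeter 53.00 mm); the 28.5×8 cube at (-2, 4) contributes its full rectangle (perimeter 73.00 mm); the 10×26 cube at (13, 4) contributes its full rectangle (perimeter 72.00 mm); the cylinder at (11.5, -0.5) does not reach this height (z outside [19.5, 43]); Combining (union): the regions partially overlap (shared area 121.00 mm²), so the edge portions inside another operand are dropped and the merged outline is re-measured after clipping — boundary = 117.00 mm; (rotated 55° about Z; rotation is an isometry so areas/perimeters/island counts are preserved). Overall, the cross-section is a single solid region. Total boundary length (outer) = 117.00 mm.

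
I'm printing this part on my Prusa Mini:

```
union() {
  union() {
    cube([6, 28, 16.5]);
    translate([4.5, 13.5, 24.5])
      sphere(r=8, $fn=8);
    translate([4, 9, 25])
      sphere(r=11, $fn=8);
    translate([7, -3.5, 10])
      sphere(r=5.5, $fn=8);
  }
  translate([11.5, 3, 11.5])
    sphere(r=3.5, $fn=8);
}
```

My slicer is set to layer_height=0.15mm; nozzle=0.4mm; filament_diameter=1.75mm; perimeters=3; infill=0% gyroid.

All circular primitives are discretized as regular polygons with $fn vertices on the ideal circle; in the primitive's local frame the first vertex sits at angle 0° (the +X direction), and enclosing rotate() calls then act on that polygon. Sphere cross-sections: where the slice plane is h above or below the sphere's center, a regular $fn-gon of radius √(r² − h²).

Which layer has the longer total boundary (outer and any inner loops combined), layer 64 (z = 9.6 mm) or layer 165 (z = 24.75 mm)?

layer 64 (z = 9.6 mm)

Layer 64 (z = 9.6): the cube (footprint 6×28) is included at this height (perimeter 68.00 mm); the sphere at (4.5, 13.5) is not intersected at this z (|z−center|=14.900 > r=8); the sphere at (4, 9) is absent (|z−center|=15.400 > r=11); the r=5.5 sphere at (7, -3.5) slices to a regular 8-gon of circumradius 5.485 (√(r²−h²) with h=0.4 from center) (perimeter = 2·8·5.485·sin(180°/8) = 33.59 mm); Merging all regions: the regions partially overlap (shared area 2.84 mm²), so the edge portions inside another operand are dropped and the merged outline is re-measured after clipping — boundary = 93.45 mm; the r=3.5 sphere at (11.5, 3) slices to a regular 8-gon of circumradius 2.939 (√(r²−h²) with h=1.9 from center) (perimeter = 2·8·2.939·sin(180°/8) = 18.00 mm); Combining (union): the regions partially overlap (shared area 0.09 mm²), so the edge portions inside another operand are dropped and the merged outline is re-measured after clipping — boundary = 108.07 mm. So its perimeter = 108.07 mm. Layer 165 (z = 24.75): the cube does not reach this height (z outside [0, 16.5]); the r=8 sphere at (4.5, 13.5) contributes a regular 8-gon of circumradius √(8²−0.25²) = 7.996 (perimeter = 2·8·7.996·sin(180°/8) = 48.96 mm); the r=11 sphere at (4, 9) contributes a regular 8-gon of circumradius √(11²−0.25²) = 10.997 (perimeter = 2·8·10.997·sin(180°/8) = 67.33 mm); the sphere at (7, -3.5) does not reach this height (|z−center|=14.750 > r=5.5); Merging all regions: the regions partially overlap (shared area 162.64 mm²), so the edge portions inside another operand are dropped and the merged outline is re-measured after clipping — boundary = 69.63 mm; the sphere at (11.5, 3) is not intersected at this z (|z−center|=13.250 > r=3.5); Combining (union): only that combined region is present, so the union is just that shape — boundary = 69.63 mm. So its perimeter = 69.63 mm. Layer 64 is larger (108.07 vs 69.63 mm).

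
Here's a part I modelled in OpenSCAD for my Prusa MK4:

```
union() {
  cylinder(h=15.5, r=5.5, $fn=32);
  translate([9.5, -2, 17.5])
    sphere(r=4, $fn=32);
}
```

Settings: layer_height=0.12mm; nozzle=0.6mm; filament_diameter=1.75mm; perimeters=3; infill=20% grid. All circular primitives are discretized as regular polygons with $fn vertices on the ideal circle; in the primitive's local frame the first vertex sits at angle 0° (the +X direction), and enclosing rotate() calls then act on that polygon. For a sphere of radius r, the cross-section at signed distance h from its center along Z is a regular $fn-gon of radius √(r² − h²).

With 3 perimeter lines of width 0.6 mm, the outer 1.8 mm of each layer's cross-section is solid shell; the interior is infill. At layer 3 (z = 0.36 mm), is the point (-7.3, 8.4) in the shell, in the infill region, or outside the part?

At z = 0.36 mm: the r=5.5 cylinder contributes a regular 32-gon of circumradius 5.5; the sphere at (9.5, -2) is not intersected at this z (|z−center|=17.140 > r=4); Combining (union): only the r=5.5 cylinder is present, so the union is just that shape — 1 connected region. Overall, the cross-section is a single solid region. The nearest boundary edge runs (-3.06, 4.57)→(-3.89, 3.89); distance from the point to it = 5.65 mm. The point is not inside any of the regions above, so it lies outside the cross-section (5.65 mm from the nearest boundary).

outside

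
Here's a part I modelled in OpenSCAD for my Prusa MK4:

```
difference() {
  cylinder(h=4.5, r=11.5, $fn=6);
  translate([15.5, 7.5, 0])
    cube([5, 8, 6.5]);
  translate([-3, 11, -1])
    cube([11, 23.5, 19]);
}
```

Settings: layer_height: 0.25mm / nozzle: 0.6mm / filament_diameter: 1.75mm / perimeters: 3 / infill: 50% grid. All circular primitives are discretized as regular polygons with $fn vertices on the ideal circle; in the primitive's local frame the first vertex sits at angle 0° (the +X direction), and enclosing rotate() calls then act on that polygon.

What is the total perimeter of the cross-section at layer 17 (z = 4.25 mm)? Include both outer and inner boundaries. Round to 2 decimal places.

69.00 mm

At z = 4.25 mm: the cylinder: section is a regular 6-gon, circumradius r=11.5 (perimeter = 2·6·11.500·sin(180°/6) = 69.00 mm); the cube at (15.5, 7.5) is present — its section is the full 5×8 rectangle (perimeter 26.00 mm); the cube at (-3, 11) is present — its section is the full 11×23.5 rectangle (perimeter 69.00 mm); Taking the first minus the rest: starting from the r=11.5 cylinder, the 5×8 cube at (15.5, 7.5) misses the remaining region (no effect); the 11×23.5 cube at (-3, 11) misses the remaining region (no effect) — boundary = 69.00 mm. Overall, the cross-section is a single solid region. Total boundary length (outer) = 69.00 mm.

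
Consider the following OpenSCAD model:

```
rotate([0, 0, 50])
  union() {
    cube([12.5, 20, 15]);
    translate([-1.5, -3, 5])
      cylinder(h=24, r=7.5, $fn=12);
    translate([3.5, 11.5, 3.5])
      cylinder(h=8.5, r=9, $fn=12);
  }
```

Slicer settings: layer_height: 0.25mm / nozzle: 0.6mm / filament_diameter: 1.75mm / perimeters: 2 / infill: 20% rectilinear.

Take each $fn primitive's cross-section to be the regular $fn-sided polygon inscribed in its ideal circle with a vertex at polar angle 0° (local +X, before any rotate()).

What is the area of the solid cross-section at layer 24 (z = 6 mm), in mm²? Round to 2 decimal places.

466.09 mm²

At z = 6 mm: the cube is present — its section is the full 12.5×20 rectangle (area 250.00 mm²); the r=7.5 cylinder at (-1.5, -3) gives a regular 12-gon of circumradius 7.5 (constant along its height) (area = (12/2)·7.500²·sin(360°/12) = 168.75 mm²); the r=9 cylinder at (3.5, 11.5) gives a regular 12-gon of circumradius 9 (constant along its height) (area = (12/2)·9.000²·sin(360°/12) = 243.00 mm²); Merging all regions: the regions partially overlap — summed areas 661.75 mm² minus the doubly-counted overlap 195.66 mm² gives 466.09 mm² — area = 466.09 mm²; (rotated 50° about Z; rotation is an isometry so areas/perimeters/island counts are preserved). Overall, the cross-section is a single solid region. Net area = 466.09 mm².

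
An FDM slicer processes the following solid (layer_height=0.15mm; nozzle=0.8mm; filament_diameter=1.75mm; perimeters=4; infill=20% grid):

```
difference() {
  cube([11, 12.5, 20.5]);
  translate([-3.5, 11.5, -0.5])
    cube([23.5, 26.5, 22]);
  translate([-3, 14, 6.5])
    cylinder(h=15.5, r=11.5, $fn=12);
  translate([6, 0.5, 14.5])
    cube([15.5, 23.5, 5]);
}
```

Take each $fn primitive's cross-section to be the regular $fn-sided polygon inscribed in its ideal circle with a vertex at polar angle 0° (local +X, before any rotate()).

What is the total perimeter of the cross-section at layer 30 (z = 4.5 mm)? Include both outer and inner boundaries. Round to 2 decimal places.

45.00 mm

At z = 4.5 mm: the 11×12.5 cube contributes its full rectangle (perimeter 47.00 mm); the 23.5×26.5 cube at (-3.5, 11.5) contributes its full rectangle (perimeter 100.00 mm); the cylinder at (-3, 14) does not reach this height (z outside [6.5, 22]); the cube at (6, 0.5) is absent (z outside [14.5, 19.5]); After the difference (first − rest): starting from the 11×12.5 cube, the 23.5×26.5 cube at (-3.5, 11.5) partially overlaps it — only the 11.00 mm² overlap (of its 622.75 mm²) is removed, clipping the outline — boundary = 45.00 mm. Overall, the cross-section is a single solid region. Total boundary length (outer) = 45.00 mm.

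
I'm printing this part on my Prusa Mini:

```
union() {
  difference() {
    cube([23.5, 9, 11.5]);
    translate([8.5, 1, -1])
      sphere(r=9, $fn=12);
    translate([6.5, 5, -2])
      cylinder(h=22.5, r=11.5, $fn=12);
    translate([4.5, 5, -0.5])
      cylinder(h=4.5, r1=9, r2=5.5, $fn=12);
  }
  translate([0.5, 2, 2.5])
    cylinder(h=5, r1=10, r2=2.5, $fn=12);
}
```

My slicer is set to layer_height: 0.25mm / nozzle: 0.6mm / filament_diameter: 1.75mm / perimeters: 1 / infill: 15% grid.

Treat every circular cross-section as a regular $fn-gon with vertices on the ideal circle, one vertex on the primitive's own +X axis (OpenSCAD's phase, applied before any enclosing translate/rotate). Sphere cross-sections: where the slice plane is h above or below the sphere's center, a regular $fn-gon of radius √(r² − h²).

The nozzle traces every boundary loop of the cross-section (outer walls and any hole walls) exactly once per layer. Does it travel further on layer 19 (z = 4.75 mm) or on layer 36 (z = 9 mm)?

layer 19 (z = 4.75 mm)

Layer 19 (z = 4.75): the cube is present — its section is the full 23.5×9 rectangle (perimeter 65.00 mm); the sphere at (8.5, 1): section is a regular 12-gon, circumradius = √(r²−h²) = √(9²−5.75²) = 6.924 (perimeter = 2·12·6.924·sin(180°/12) = 43.01 mm); the r=11.5 cylinder at (6.5, 5) gives a regular 12-gon of circumradius 11.5 (constant along its height) (perimeter = 2·12·11.500·sin(180°/12) = 71.43 mm); the cone at (4.5, 5) is not intersected at this z (z outside [-0.5, 4]); Subtracting the remaining from the first: starting from the 23.5×9 cube, the r=9 sphere at (8.5, 1) partially overlaps it — only the 85.49 mm² overlap (of its 143.81 mm²) is removed, clipping the outline; the r=11.5 cylinder at (6.5, 5) partially overlaps it — only the 71.02 mm² overlap (of its 396.75 mm²) is removed, clipping the outline — boundary = 31.73 mm; the cone at (0.5, 2) contributes a regular 12-gon of circumradius 6.625 (interpolated between r1=10 and r2=2.5 at t=0.450) (perimeter = 2·12·6.625·sin(180°/12) = 41.15 mm); Taking the union: the 2 present regions are separate (no shared area or edge), so areas and boundary lengths simply add and each stays a separate island — boundary = 72.88 mm. So its perimeter = 72.88 mm. Layer 36 (z = 9): the 23.5×9 cube contributes its full rectangle (perimeter 65.00 mm); the sphere at (8.5, 1) is not intersected at this z (|z−center|=10.000 > r=9); the r=11.5 cylinder at (6.5, 5) contributes a regular 12-gon of circumradius 11.5 (perimeter = 2·12·11.500·sin(180°/12) = 71.43 mm); the cone at (4.5, 5) does not reach this height (z outside [-0.5, 4]); After the difference (first − rest): starting from the 23.5×9 cube, the r=11.5 cylinder at (6.5, 5) partially overlaps it — only the 156.51 mm² overlap (of its 396.75 mm²) is removed, clipping the outline — boundary = 31.73 mm; the cone at (0.5, 2) is not intersected at this z (z outside [2.5, 7.5]); Combining (union): only the result so far is present, so the union is just that shape — boundary = 31.73 mm. So its perimeter = 31.73 mm. Layer 19 is larger (72.88 vs 31.73 mm).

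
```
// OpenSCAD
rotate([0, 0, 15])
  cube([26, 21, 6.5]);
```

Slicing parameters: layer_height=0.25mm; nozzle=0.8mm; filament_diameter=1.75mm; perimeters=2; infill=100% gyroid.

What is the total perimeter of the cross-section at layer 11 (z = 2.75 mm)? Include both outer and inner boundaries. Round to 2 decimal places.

94.00 mm

At z = 2.75 mm: the cube is present — its section is the full 26×21 rectangle (perimeter 94.00 mm); (whole slice rotated 15° about Z — lengths, areas and connectivity unchanged). Overall, the cross-section is a single solid region. Total boundary length (outer) = 94.00 mm.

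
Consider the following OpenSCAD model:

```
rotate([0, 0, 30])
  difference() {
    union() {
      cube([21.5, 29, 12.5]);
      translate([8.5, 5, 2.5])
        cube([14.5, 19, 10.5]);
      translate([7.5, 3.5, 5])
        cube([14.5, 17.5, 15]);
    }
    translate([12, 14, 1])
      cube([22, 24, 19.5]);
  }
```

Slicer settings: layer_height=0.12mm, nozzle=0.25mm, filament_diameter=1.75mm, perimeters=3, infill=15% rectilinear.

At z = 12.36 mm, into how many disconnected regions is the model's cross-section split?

1

At z = 12.36 mm: the cube (footprint 21.5×29) is included at this height; the 14.5×19 cube at (8.5, 5) contributes its full rectangle; the cube at (7.5, 3.5) (footprint 14.5×17.5) is included at this height; Merging all regions: the regions partially overlap (shared area 500.00 mm²), so overlapping operands fuse into one piece — 1 connected region; the cube at (12, 14) (footprint 22×24) is included at this height; Taking the first minus the rest: starting from that combined region, the 22×24 cube at (12, 14) partially overlaps it — only the 157.50 mm² overlap (of its 528.00 mm²) is removed, clipping the outline — 1 connected region; (whole slice rotated 30° about Z — lengths, areas and connectivity unchanged). The result has 1 disconnected region.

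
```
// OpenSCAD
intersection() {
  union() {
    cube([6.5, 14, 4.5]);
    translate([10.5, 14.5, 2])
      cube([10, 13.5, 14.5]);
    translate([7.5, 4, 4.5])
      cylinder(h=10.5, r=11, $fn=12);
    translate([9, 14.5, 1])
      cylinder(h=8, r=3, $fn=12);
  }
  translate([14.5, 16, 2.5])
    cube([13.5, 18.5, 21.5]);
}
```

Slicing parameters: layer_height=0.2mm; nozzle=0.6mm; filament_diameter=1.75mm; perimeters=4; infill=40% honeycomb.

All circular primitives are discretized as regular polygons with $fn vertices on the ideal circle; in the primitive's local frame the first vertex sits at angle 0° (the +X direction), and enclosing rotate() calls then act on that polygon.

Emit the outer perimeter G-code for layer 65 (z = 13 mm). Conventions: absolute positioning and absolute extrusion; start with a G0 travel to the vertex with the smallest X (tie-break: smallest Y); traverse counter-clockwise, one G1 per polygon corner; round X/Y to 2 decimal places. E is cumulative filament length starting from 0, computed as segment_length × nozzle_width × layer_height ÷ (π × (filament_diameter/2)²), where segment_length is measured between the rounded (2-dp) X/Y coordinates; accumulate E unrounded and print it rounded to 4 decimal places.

At z = 13 mm: the cube does not reach this height (z outside [0, 4.5]); the cube at (10.5, 14.5) (footprint 10×13.5) is included at this height; the cylinder at (7.5, 4): section is a regular 12-gon, circumradius r=11; the cylinder at (9, 14.5) does not reach this height (z outside [1, 9]); Merging all regions: the 2 present regions are separate (no shared area or edge), so areas and boundary lengths simply add and each stays a separate island — 2 connected regions; the 13.5×18.5 cube at (14.5, 16) contributes its full rectangle; Taking the intersection: the 13.5×18.5 cube at (14.5, 16) partially overlaps that combined region; clipping to the common part keeps 72.00 mm² — 1 connected region. The outline is a single polygon with 4 vertices. Extrusion per mm of travel: 0.6 × 0.2 / (π × 0.875²) = 0.049890. Accumulating E over each segment gives final E = 1.7960.

G0 X14.50 Y16.00 Z13.00
G1 X20.50 Y16.00 E0.2993
G1 X20.50 Y28.00 E0.8980
G1 X14.50 Y28.00 E1.1974
G1 X14.50 Y16.00 E1.7960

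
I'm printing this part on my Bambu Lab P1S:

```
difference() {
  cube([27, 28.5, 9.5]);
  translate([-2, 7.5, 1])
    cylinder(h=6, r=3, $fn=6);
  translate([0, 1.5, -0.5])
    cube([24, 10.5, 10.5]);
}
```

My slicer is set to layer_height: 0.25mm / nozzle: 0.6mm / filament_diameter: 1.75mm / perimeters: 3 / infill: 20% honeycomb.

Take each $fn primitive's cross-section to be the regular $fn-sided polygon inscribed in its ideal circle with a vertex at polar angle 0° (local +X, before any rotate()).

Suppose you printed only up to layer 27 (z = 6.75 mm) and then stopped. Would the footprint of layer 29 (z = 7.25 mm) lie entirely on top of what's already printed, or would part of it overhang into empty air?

entirely on top

Compare the two slices. At z = 6.75: the 27×28.5 cube contributes its full rectangle (area 769.50 mm²); the r=3 cylinder at (-2, 7.5) contributes a regular 6-gon of circumradius 3 (area = (6/2)·3.000²·sin(360°/6) = 23.38 mm²); the cube at (0, 1.5) (footprint 24×10.5) is included at this height (area 252.00 mm²); Taking the first minus the rest: starting from the 27×28.5 cube (769.50 mm²), the r=3 cylinder at (-2, 7.5) partially overlaps it — only the 1.73 mm² overlap (of its 23.38 mm²) is removed, clipping the outline; the 24×10.5 cube at (0, 1.5) partially overlaps it — only the 250.27 mm² overlap (of its 252.00 mm²) is removed, clipping the outline — area = 517.50 mm². At z = 7.25: the cube is present — its section is the full 27×28.5 rectangle (area 769.50 mm²); the cylinder at (-2, 7.5) does not reach this height (z outside [1, 7]); the 24×10.5 cube at (0, 1.5) contributes its full rectangle (area 252.00 mm²); Taking the first minus the rest: starting from the 27×28.5 cube (769.50 mm²), the 24×10.5 cube at (0, 1.5) lies inside it touching the edge (removes its full 252.00 mm²) — area = 517.50 mm². Checking containment: the cross-section at z = 7.25 is a subset of the cross-section at z = 6.75.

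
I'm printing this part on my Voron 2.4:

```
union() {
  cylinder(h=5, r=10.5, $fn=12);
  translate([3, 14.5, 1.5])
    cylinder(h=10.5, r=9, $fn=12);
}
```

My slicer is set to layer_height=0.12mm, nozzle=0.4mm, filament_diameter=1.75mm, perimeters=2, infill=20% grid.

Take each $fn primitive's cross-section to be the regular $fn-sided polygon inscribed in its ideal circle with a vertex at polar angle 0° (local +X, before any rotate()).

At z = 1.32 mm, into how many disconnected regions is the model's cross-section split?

1

At z = 1.32 mm: the r=10.5 cylinder contributes a regular 12-gon of circumradius 10.5; the cylinder at (3, 14.5) is not intersected at this z (z outside [1.5, 12]); Combining (union): only the r=10.5 cylinder is present, so the union is just that shape — 1 connected region. The result has 1 disconnected region.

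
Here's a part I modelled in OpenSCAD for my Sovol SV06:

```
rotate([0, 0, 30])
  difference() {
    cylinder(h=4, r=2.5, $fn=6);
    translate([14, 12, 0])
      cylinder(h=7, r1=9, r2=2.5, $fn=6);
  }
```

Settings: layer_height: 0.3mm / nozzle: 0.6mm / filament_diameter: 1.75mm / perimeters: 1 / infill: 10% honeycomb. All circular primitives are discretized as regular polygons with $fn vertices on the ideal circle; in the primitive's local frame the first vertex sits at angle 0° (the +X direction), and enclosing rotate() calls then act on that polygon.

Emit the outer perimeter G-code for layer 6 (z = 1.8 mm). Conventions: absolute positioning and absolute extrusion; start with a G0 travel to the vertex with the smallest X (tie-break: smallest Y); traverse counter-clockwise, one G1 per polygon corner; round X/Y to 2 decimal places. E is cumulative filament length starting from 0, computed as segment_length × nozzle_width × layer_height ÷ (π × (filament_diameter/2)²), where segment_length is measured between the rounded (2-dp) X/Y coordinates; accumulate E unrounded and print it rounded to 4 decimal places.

G0 X-2.17 Y-1.25 Z1.80
G1 X0.00 Y-2.50 E0.1874
G1 X2.17 Y-1.25 E0.3748
G1 X2.17 Y1.25 E0.5619
G1 X0.00 Y2.50 E0.7493
G1 X-2.17 Y1.25 E0.9367
G1 X-2.17 Y-1.25 E1.1238

At z = 1.8 mm: the cylinder: section is a regular 6-gon, circumradius r=2.5; the cone at (14, 12) (r1=9→r2=2.5) has section circumradius 7.329 here — a regular 6-gon; After the difference (first − rest): starting from the r=2.5 cylinder, the cone at (14, 12) misses the remaining region (no effect) — 1 connected region; (whole slice rotated 30° about Z — lengths, areas and connectivity unchanged). The outline is a single polygon with 6 vertices. Extrusion per mm of travel: 0.6 × 0.3 / (π × 0.875²) = 0.074835. Accumulating E over each segment gives final E = 1.1238.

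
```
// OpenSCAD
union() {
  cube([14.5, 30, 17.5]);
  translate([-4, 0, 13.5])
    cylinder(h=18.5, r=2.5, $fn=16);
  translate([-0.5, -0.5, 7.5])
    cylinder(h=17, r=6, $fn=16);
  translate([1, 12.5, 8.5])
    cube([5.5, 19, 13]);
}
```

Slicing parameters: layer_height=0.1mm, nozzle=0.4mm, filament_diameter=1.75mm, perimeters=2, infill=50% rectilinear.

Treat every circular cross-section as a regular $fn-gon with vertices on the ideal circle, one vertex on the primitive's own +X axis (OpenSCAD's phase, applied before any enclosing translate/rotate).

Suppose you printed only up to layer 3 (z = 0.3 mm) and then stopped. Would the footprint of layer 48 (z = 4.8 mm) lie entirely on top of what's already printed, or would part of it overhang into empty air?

Compare the two slices. At z = 0.3: the 14.5×30 cube contributes its full rectangle (area 435.00 mm²); the cylinder at (-4, 0) does not reach this height (z outside [13.5, 32]); the cylinder at (-0.5, -0.5) is absent (z outside [7.5, 24.5]); the cube at (1, 12.5) is absent (z outside [8.5, 21.5]); Combining (union): only the 14.5×30 cube is present, so the union is just that shape — area = 435.00 mm². At z = 4.8: the cube is present — its section is the full 14.5×30 rectangle (area 435.00 mm²); the cylinder at (-4, 0) does not reach this height (z outside [13.5, 32]); the cylinder at (-0.5, -0.5) does not reach this height (z outside [7.5, 24.5]); the cube at (1, 12.5) does not reach this height (z outside [8.5, 21.5]); Combining (union): only the 14.5×30 cube is present, so the union is just that shape — area = 435.00 mm². Checking containment: the cross-section at z = 4.8 is a subset of the cross-section at z = 0.3.

entirely on top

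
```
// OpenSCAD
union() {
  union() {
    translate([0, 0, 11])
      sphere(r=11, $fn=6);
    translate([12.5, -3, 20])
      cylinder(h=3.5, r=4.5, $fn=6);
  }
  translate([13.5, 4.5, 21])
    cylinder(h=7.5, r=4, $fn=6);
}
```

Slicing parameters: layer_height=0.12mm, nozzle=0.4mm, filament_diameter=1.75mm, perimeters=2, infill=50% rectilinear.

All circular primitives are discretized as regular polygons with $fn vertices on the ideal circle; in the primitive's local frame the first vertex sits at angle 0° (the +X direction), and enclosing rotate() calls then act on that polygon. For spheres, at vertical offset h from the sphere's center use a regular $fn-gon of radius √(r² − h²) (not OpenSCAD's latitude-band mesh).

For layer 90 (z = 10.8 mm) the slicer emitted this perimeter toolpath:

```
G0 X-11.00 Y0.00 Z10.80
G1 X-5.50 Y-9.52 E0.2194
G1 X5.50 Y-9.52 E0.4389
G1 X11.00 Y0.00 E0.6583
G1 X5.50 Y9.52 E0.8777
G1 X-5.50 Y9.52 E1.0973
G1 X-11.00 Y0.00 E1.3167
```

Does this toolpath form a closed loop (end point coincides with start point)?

Start point (G0): (-11.00, 0.00). End point (last G1): the path returns to the start — closed.

yes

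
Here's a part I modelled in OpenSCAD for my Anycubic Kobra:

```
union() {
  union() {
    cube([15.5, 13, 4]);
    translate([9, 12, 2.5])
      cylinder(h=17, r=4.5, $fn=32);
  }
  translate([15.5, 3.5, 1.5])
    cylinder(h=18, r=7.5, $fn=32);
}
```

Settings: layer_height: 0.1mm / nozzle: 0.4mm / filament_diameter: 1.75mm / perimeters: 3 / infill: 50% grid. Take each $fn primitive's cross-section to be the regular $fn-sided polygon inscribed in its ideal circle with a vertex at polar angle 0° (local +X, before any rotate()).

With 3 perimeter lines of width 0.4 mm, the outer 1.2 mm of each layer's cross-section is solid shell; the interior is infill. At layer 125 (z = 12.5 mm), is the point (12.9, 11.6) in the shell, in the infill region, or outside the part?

At z = 12.5 mm: the cube is absent (z outside [0, 4]); the r=4.5 cylinder at (9, 12) gives a regular 32-gon of circumradius 4.5 (constant along its height); Taking the union: only the r=4.5 cylinder at (9, 12) is present, so the union is just that shape — 1 connected region; the r=7.5 cylinder at (15.5, 3.5) gives a regular 32-gon of circumradius 7.5 (constant along its height); Combining (union): the regions partially overlap (shared area 4.38 mm²), so overlapping operands fuse into one piece — 1 connected region. Overall, the cross-section is a single solid region. The nearest boundary edge runs (13.50, 12.00)→(13.41, 11.12); distance from the point to it = 0.56 mm. The point is inside the cross-section, 0.56 mm from the nearest boundary — within the 1.2 mm shell band (3 × 0.4).

shell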